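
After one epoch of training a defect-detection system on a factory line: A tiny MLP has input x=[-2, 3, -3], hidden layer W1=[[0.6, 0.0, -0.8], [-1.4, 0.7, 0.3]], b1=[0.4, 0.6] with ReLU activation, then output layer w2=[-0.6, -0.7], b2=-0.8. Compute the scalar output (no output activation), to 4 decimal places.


z1[0] = (0.6)·(-2) + (0.0)·(3) + (-0.8)·(-3) + 0.4 = 1.6
z1[1] = (-1.4)·(-2) + (0.7)·(3) + (0.3)·(-3) + 0.6 = 4.6
h = ReLU(z1) = [1.6, 4.6]
output = (-0.6)·(1.6) + (-0.7)·(4.6) - 0.8 = -4.98

-4.98


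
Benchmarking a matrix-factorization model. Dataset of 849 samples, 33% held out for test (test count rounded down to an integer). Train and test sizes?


Test = ⌊849·33/100⌋ = 280
Train = 849 - 280 = 569

Train: 569, Test: 280


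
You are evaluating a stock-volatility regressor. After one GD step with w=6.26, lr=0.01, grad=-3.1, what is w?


w_new = w - α·∇
= 6.26 - 0.01·-3.1
= 6.26 + 0.031
= 6.291

6.291


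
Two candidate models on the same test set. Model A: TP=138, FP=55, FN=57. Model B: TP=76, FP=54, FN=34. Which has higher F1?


Model A: P=138/193=0.715, R=138/195=0.7077, F1=2PR/(P+R)=2TP/(2TP+FP+FN)=276/388=0.7113
Model B: P=76/130=0.5846, R=76/110=0.6909, F1=2PR/(P+R)=2TP/(2TP+FP+FN)=152/240=0.6333
0.7113 > 0.6333 → Model A

Model A


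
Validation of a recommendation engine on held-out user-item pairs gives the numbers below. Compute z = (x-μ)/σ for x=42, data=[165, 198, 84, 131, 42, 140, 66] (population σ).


μ = 118, σ = 51.9588
z = (42 - 118)/51.9588 = -1.4627

-1.4627


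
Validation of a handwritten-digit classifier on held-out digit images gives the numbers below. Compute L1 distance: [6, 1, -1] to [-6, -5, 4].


d = |6+ 6| + |1+ 5| + |-1-4|
  = 12 + 6 + 5
  = 23

23


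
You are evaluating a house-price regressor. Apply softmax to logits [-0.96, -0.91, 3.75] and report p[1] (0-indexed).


Exponentials: e^-0.96=0.3829, e^-0.91=0.4025, e^3.75=42.5211
Sum = 43.3065
Softmax = [0.0088, 0.0093, 0.9819]
p[1] = 0.4025/43.3065 = 0.0093

0.0093


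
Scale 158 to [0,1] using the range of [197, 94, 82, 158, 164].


min=82, max=197
(158-82)/(197-82) = 76/115 = 0.6609

0.6609


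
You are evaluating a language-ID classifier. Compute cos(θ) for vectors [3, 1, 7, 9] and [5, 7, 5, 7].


A·B = 3·5 + 1·7 + 7·5 + 9·7 = 120
‖A‖ = √140 = 11.8322, ‖B‖ = √148 = 12.1655
cos = 120/(√140·√148) = 120/√20720 = 0.8337

0.8337


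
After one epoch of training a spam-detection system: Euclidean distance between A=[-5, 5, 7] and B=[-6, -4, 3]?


d = √((-5+ 6)² + (5+ 4)² + (7-3)²)
  = √(1 + 81 + 16)
  = √98 = 9.8995

9.8995


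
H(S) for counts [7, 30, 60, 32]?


Probabilities: [7/129, 30/129, 60/129, 32/129] ≈ [0.0543, 0.2326, 0.4651, 0.2481]
H = -((7/129)·log₂(7/129) + (30/129)·log₂(30/129) + (60/129)·log₂(60/129) + (32/129)·log₂(32/129))
  = 1.7301 bits

1.7301 bits


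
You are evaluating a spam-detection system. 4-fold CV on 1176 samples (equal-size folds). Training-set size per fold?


Fold size = 1176/4 = 294
Training per fold = 1176 - 294 = 882

882


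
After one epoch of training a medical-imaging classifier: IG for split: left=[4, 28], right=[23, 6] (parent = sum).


Parent = [27, 34], H_parent = 0.9905
H_left = 0.5436 (n=32), H_right = 0.7355 (n=29)
H_children = (32/61)·0.5436 + (29/61)·0.7355 = 0.6348
IG = 0.9905 - 0.6348 = 0.3557

0.3557


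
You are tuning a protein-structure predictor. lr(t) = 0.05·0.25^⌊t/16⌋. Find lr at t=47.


n_drops = ⌊47/16⌋ = 2
lr = 0.05·0.25^2 = 0.05·0.0625 = 0.003125

0.003125


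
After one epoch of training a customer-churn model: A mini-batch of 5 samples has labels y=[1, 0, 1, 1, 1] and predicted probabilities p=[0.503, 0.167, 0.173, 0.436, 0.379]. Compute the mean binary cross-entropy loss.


L[0] = -ln(0.503) = 0.6872
L[1] = -ln(1-0.167) = -ln(0.833) = 0.1827
L[2] = -ln(0.173) = 1.7545
L[3] = -ln(0.436) = 0.8301
L[4] = -ln(0.379) = 0.9702
mean = (0.6872 + 0.1827 + 1.7545 + 0.8301 + 0.9702)/5 = 0.8849

0.8849


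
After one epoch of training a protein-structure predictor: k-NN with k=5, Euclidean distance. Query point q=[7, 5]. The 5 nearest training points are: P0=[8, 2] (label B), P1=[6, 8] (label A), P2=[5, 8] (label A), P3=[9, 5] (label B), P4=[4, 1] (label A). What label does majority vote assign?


d(q,P0) = 3.1623  (label B)
d(q,P1) = 3.1623  (label A)
d(q,P2) = 3.6056  (label A)
d(q,P3) = 2.0  (label B)
d(q,P4) = 5.0  (label A)
Votes: A=3, B=2
Majority → A

A


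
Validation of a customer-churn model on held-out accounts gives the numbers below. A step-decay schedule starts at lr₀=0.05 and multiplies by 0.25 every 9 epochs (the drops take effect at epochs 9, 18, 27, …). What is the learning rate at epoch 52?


n_drops = ⌊52/9⌋ = 5
lr = 0.05·0.25^5 = 0.05·0.0009765625 = 0.000048828125

0.000048828125


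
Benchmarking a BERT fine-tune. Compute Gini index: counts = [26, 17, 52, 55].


Probabilities: [26/150, 17/150, 52/150, 55/150] ≈ [0.1733, 0.1133, 0.3467, 0.3667]
Σpᵢ² = (676 + 289 + 2704 + 3025)/150² = 6694/22500
Gini = 1 - Σpᵢ² = 1 - 6694/22500 = 0.7025

0.7025


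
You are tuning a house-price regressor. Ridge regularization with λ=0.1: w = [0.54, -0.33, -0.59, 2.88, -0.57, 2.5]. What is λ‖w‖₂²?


‖w‖₂² = (0.54)² + (-0.33)² + (-0.59)² + (2.88)² + (-0.57)² + (2.5)²
     = 0.2916 + 0.1089 + 0.3481 + 8.2944 + 0.3249 + 6.25
     = 15.6179
λ·‖w‖₂² = 0.1·15.6179 = 1.56179

1.56179


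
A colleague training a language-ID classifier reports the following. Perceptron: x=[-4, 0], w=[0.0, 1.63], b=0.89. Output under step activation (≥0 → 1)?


z = (-4)·(0.0) + (0)·(1.63) + 0.89
  = 0.89
step(z) = 1 (z≥0)

1


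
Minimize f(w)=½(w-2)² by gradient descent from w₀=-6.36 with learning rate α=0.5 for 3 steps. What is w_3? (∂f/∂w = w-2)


step 1: grad = -6.36-2 = -8.36; w = -6.36 - 0.5·(-8.36) = -2.18
step 2: grad = -2.18-2 = -4.18; w = -2.18 - 0.5·(-4.18) = -0.09
step 3: grad = -0.09-2 = -2.09; w = -0.09 - 0.5·(-2.09) = 0.955

0.955


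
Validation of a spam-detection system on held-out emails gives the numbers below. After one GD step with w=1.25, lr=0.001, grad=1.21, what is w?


w_new = w - α·∇
= 1.25 - 0.001·1.21
= 1.25 - 0.00121
= 1.24879

1.24879


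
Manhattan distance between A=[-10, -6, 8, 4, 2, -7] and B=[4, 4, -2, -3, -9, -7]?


d = |-10-4| + |-6-4| + |8+ 2| + |4+ 3| + |2+ 9| + |-7+ 7|
  = 14 + 10 + 10 + 7 + 11 + 0
  = 52

52


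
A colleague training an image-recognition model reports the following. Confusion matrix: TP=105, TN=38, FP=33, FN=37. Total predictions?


Total = TP + TN + FP + FN
= 105 + 38 + 33 + 37
= 213
(Predicted positive: 138, predicted negative: 75)

213


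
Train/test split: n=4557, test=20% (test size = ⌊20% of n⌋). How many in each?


Test = ⌊4557·20/100⌋ = 911
Train = 4557 - 911 = 3646

Train: 3646, Test: 911


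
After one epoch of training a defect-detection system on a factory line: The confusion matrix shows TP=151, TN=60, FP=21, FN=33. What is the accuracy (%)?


Accuracy = (TP+TN)/(TP+TN+FP+FN)
= (151+60)/(265)
= 211/265 = 79.62%

79.62%


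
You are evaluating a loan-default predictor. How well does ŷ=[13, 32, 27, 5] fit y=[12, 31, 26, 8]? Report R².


ȳ = 19.25
SS_res = Σ(y-ŷ)² = 12
SS_tot = Σ(y-ȳ)² = 362.75
R² = 1 - SS_res/SS_tot = 1 - 0.0331 = 0.9669

0.9669


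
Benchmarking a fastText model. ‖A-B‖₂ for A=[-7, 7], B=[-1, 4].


d = √((-7+ 1)² + (7-4)²)
  = √(36 + 9)
  = √45 = 6.7082

6.7082


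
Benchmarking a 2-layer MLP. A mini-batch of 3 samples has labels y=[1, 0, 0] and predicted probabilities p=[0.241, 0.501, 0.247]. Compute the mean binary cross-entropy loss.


L[0] = -ln(0.241) = 1.423
L[1] = -ln(1-0.501) = -ln(0.499) = 0.6951
L[2] = -ln(1-0.247) = -ln(0.753) = 0.2837
mean = (1.423 + 0.6951 + 0.2837)/3 = 0.8006

0.8006


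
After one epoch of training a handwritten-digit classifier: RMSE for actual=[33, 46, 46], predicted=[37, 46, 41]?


MSE = 41/3 = 13.6667
RMSE = √(41/3) = 3.6968

3.6968


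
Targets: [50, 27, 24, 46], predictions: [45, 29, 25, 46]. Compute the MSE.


Squared errors: (50-45)²=25, (27-29)²=4, (24-25)²=1, (46-46)²=0
Sum = 30
MSE = 30/4 = 15/2

15/2


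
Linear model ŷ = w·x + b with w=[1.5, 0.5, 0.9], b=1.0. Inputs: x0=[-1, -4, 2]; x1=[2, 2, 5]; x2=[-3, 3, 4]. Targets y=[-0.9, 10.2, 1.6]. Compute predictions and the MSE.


ŷ0 = (1.5)·(-1) + (0.5)·(-4) + (0.9)·(2) + 1.0 = -0.7
ŷ1 = (1.5)·(2) + (0.5)·(2) + (0.9)·(5) + 1.0 = 9.5
ŷ2 = (1.5)·(-3) + (0.5)·(3) + (0.9)·(4) + 1.0 = 1.6
errors² = [0.04, 0.49, 0.0]
MSE = 0.5300/3 = 0.1767

0.1767


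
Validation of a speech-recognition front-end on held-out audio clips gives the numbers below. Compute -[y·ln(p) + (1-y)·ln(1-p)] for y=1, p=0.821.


BCE = -[y·ln(p) + (1-y)·ln(1-p)]
= -1·ln(0.821) - 0
= -ln(0.821) = 0.1972

0.1972


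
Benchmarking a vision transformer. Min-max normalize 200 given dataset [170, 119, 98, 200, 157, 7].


min=7, max=200
(200-7)/(200-7) = 193/193 = 1.0

1.0


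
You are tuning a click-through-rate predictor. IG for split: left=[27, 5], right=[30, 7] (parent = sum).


Parent = [57, 12], H_parent = 0.6666
H_left = 0.6253 (n=32), H_right = 0.6998 (n=37)
H_children = (32/69)·0.6253 + (37/69)·0.6998 = 0.6652
IG = 0.6666 - 0.6652 = 0.0014

0.0014


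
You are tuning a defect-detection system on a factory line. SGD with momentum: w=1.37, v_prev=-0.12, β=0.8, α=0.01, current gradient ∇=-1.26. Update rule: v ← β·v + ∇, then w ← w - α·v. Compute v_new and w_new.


v_new = 0.8·-0.12 - 1.26 = -0.096 - 1.26 = -1.356
w_new = 1.37 - 0.01·-1.356 = 1.37 + 0.01356 = 1.38356

v_new=-1.356, w_new=1.38356


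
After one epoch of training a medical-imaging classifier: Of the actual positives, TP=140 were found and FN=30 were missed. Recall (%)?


Recall = TP/(TP+FN)
= 140/(140+30)
= 140/170 = 82.35%

82.35%


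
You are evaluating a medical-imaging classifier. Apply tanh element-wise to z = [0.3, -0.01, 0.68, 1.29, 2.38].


tanh(0.3) = 0.2913
tanh(-0.01) = -0.01
tanh(0.68) = 0.5915
tanh(1.29) = 0.8591
tanh(2.38) = 0.983
result = [0.2913, -0.01, 0.5915, 0.8591, 0.983]

[0.2913, -0.01, 0.5915, 0.8591, 0.983]


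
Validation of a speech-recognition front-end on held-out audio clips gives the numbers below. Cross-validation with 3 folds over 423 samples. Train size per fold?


Fold size = 423/3 = 141
Training per fold = 423 - 141 = 282

282


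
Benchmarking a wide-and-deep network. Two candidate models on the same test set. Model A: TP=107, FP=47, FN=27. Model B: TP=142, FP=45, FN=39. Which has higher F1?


Model A: P=107/154=0.6948, R=107/134=0.7985, F1=2PR/(P+R)=2TP/(2TP+FP+FN)=214/288=0.7431
Model B: P=142/187=0.7594, R=142/181=0.7845, F1=2PR/(P+R)=2TP/(2TP+FP+FN)=284/368=0.7717
0.7431 < 0.7717 → Model B

Model B


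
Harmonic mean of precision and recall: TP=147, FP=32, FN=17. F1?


Precision = 147/179 = 0.8212
Recall = 147/164 = 0.8963
F1 = 2·P·R/(P+R) = 2·TP/(2·TP+FP+FN) = 294/(294+32+17) = 294/343 = 0.8571

0.8571


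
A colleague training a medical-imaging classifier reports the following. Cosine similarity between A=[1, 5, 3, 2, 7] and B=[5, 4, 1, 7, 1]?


A·B = 1·5 + 5·4 + 3·1 + 2·7 + 7·1 = 49
‖A‖ = √88 = 9.3808, ‖B‖ = √92 = 9.5917
cos = 49/(√88·√92) = 49/√8096 = 0.5446

0.5446


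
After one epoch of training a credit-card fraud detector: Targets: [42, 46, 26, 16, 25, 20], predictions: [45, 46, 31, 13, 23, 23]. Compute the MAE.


Absolute errors: |42-45|=3, |46-46|=0, |26-31|=5, |16-13|=3, |25-23|=2, |20-23|=3
Sum = 16
MAE = 16/6 = 8/3

8/3


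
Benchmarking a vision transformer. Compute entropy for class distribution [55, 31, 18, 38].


Probabilities: [55/142, 31/142, 18/142, 38/142] ≈ [0.3873, 0.2183, 0.1268, 0.2676]
H = -((55/142)·log₂(55/142) + (31/142)·log₂(31/142) + (18/142)·log₂(18/142) + (38/142)·log₂(38/142))
  = 1.896 bits

1.896 bits


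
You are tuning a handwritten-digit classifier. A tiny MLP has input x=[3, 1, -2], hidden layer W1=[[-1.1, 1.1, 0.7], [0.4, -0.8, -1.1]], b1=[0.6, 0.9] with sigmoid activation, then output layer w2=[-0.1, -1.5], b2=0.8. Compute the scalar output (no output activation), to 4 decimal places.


z1[0] = (-1.1)·(3) + (1.1)·(1) + (0.7)·(-2) + 0.6 = -3.0
z1[1] = (0.4)·(3) + (-0.8)·(1) + (-1.1)·(-2) + 0.9 = 3.5
h = sigmoid(z1) = [0.0474, 0.9707]
output = (-0.1)·(0.0474) + (-1.5)·(0.9707) + 0.8 = -0.6608

-0.6608


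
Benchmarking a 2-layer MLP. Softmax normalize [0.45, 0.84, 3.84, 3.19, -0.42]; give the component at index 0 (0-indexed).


Exponentials: e^0.45=1.5683, e^0.84=2.3164, e^3.84=46.5255, e^3.19=24.2884, e^-0.42=0.657
Sum = 75.3556
Softmax = [0.0208, 0.0307, 0.6174, 0.3223, 0.0087]
p[0] = 1.5683/75.3556 = 0.0208

0.0208


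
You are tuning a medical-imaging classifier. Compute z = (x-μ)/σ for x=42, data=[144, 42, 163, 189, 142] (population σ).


μ = 136, σ = 49.948
z = (42 - 136)/49.948 = -1.882

-1.882


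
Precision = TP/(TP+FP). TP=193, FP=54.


Precision = TP/(TP+FP)
= 193/(193+54)
= 193/247 = 78.14%

78.14%


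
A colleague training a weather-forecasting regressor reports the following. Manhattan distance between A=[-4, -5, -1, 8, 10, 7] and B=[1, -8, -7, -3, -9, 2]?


d = |-4-1| + |-5+ 8| + |-1+ 7| + |8+ 3| + |10+ 9| + |7-2|
  = 5 + 3 + 6 + 11 + 19 + 5
  = 49

49


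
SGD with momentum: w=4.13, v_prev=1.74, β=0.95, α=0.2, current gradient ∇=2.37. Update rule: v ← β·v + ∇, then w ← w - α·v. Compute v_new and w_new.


v_new = 0.95·1.74 + 2.37 = 1.653 + 2.37 = 4.023
w_new = 4.13 - 0.2·4.023 = 4.13 - 0.8046 = 3.3254

v_new=4.023, w_new=3.3254


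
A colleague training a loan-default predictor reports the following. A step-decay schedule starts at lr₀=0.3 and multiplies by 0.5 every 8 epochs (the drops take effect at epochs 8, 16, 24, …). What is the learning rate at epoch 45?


n_drops = ⌊45/8⌋ = 5
lr = 0.3·0.5^5 = 0.3·0.03125 = 0.009375

0.009375


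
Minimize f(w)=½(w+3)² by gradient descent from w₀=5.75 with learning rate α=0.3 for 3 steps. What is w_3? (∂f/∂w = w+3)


step 1: grad = 5.75+3 = 8.75; w = 5.75 - 0.3·(8.75) = 3.125
step 2: grad = 3.125+3 = 6.125; w = 3.125 - 0.3·(6.125) = 1.2875
step 3: grad = 1.2875+3 = 4.2875; w = 1.2875 - 0.3·(4.2875) = 0.00125

0.00125


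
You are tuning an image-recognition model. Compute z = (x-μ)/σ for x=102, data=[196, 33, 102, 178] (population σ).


μ = 127.25, σ = 64.8513
z = (102 - 127.25)/64.8513 = -0.3894

-0.3894


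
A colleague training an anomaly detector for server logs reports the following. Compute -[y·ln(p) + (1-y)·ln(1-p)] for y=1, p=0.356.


BCE = -[y·ln(p) + (1-y)·ln(1-p)]
= -1·ln(0.356) - 0
= -ln(0.356) = 1.0328

1.0328


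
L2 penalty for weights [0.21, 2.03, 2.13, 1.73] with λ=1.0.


‖w‖₂² = (0.21)² + (2.03)² + (2.13)² + (1.73)²
     = 0.0441 + 4.1209 + 4.5369 + 2.9929
     = 11.6948
λ·‖w‖₂² = 1.0·11.6948 = 11.6948

11.6948


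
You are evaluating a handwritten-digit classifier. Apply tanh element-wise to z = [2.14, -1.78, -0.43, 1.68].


tanh(2.14) = 0.9727
tanh(-1.78) = -0.9447
tanh(-0.43) = -0.4053
tanh(1.68) = 0.9329
result = [0.9727, -0.9447, -0.4053, 0.9329]

[0.9727, -0.9447, -0.4053, 0.9329]


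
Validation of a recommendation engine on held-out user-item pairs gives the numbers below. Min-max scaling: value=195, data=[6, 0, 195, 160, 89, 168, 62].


min=0, max=195
(195-0)/(195-0) = 195/195 = 1.0

1.0


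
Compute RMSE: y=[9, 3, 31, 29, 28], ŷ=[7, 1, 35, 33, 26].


MSE = 44/5 = 8.8
RMSE = √(44/5) = 2.9665

2.9665


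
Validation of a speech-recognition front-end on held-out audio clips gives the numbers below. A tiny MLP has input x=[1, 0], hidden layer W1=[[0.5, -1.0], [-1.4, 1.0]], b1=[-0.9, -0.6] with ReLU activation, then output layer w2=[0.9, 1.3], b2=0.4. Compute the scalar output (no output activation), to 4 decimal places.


z1[0] = (0.5)·(1) + (-1.0)·(0) - 0.9 = -0.4
z1[1] = (-1.4)·(1) + (1.0)·(0) - 0.6 = -2.0
h = ReLU(z1) = [0.0, 0.0]
output = (0.9)·(0.0) + (1.3)·(0.0) + 0.4 = 0.4

0.4


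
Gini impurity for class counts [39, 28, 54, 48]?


Probabilities: [39/169, 28/169, 54/169, 48/169] ≈ [0.2308, 0.1657, 0.3195, 0.284]
Σpᵢ² = (1521 + 784 + 2916 + 2304)/169² = 7525/28561
Gini = 1 - Σpᵢ² = 1 - 7525/28561 = 0.7365

0.7365


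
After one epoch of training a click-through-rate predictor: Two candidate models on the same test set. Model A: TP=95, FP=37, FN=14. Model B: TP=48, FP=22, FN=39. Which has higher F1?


Model A: P=95/132=0.7197, R=95/109=0.8716, F1=2PR/(P+R)=2TP/(2TP+FP+FN)=190/241=0.7884
Model B: P=48/70=0.6857, R=48/87=0.5517, F1=2PR/(P+R)=2TP/(2TP+FP+FN)=96/157=0.6115
0.7884 > 0.6115 → Model A

Model A


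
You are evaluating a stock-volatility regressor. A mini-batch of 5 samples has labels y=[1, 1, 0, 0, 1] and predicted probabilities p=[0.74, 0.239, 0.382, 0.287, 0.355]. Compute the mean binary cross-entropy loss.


L[0] = -ln(0.74) = 0.3011
L[1] = -ln(0.239) = 1.4313
L[2] = -ln(1-0.382) = -ln(0.618) = 0.4813
L[3] = -ln(1-0.287) = -ln(0.713) = 0.3383
L[4] = -ln(0.355) = 1.0356
mean = (0.3011 + 1.4313 + 0.4813 + 0.3383 + 1.0356)/5 = 0.7175

0.7175


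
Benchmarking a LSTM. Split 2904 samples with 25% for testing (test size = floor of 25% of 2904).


Test = ⌊2904·25/100⌋ = 726
Train = 2904 - 726 = 2178

Train: 2178, Test: 726


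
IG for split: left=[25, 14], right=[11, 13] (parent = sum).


Parent = [36, 27], H_parent = 0.9852
H_left = 0.9418 (n=39), H_right = 0.995 (n=24)
H_children = (39/63)·0.9418 + (24/63)·0.995 = 0.9621
IG = 0.9852 - 0.9621 = 0.0231

0.0231


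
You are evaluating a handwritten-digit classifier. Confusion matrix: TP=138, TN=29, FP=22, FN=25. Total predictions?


Total = TP + TN + FP + FN
= 138 + 29 + 22 + 25
= 214
(Predicted positive: 160, predicted negative: 54)

214


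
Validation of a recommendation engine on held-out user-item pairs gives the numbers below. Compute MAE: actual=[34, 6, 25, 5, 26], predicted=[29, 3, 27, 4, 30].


Absolute errors: |34-29|=5, |6-3|=3, |25-27|=2, |5-4|=1, |26-30|=4
Sum = 15
MAE = 15/5 = 3

3


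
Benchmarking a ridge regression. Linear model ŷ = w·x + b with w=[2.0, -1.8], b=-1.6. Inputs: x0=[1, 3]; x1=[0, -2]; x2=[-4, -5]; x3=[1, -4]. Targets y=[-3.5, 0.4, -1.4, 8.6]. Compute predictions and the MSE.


ŷ0 = (2.0)·(1) + (-1.8)·(3) - 1.6 = -5.0
ŷ1 = (2.0)·(0) + (-1.8)·(-2) - 1.6 = 2.0
ŷ2 = (2.0)·(-4) + (-1.8)·(-5) - 1.6 = -0.6
ŷ3 = (2.0)·(1) + (-1.8)·(-4) - 1.6 = 7.6
errors² = [2.25, 2.56, 0.64, 1.0]
MSE = 6.4500/4 = 1.6125

1.6125


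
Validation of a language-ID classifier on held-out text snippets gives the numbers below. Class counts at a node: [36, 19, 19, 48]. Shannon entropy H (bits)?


Probabilities: [36/122, 19/122, 19/122, 48/122] ≈ [0.2951, 0.1557, 0.1557, 0.3934]
H = -((36/122)·log₂(36/122) + (19/122)·log₂(19/122) + (19/122)·log₂(19/122) + (48/122)·log₂(48/122))
  = 1.8847 bits

1.8847 bits


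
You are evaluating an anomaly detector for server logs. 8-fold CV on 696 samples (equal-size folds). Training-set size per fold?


Fold size = 696/8 = 87
Training per fold = 696 - 87 = 609

609


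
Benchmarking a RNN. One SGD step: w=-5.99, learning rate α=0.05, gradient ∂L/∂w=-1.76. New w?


w_new = w - α·∇
= -5.99 - 0.05·-1.76
= -5.99 + 0.088
= -5.902

-5.902


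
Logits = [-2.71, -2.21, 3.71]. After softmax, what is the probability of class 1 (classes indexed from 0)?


Exponentials: e^-2.71=0.0665, e^-2.21=0.1097, e^3.71=40.8538
Sum = 41.03
Softmax = [0.0016, 0.0027, 0.9957]
p[1] = 0.1097/41.03 = 0.0027

0.0027


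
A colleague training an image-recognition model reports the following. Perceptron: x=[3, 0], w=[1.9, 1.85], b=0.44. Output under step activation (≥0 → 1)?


z = (3)·(1.9) + (0)·(1.85) + 0.44
  = 6.14
step(z) = 1 (z≥0)

1


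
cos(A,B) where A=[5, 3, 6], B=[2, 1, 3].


A·B = 5·2 + 3·1 + 6·3 = 31
‖A‖ = √70 = 8.3666, ‖B‖ = √14 = 3.7417
cos = 31/(√70·√14) = 31/√980 = 0.9903

0.9903


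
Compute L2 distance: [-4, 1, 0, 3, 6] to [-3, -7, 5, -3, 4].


d = √((-4+ 3)² + (1+ 7)² + (0-5)² + (3+ 3)² + (6-4)²)
  = √(1 + 64 + 25 + 36 + 4)
  = √130 = 11.4018

11.4018


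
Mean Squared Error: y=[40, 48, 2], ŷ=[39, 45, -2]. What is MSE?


Squared errors: (40-39)²=1, (48-45)²=9, (2+ 2)²=16
Sum = 26
MSE = 26/3 = 26/3

26/3


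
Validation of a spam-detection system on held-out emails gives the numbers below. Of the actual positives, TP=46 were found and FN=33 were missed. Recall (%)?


Recall = TP/(TP+FN)
= 46/(46+33)
= 46/79 = 58.23%

58.23%


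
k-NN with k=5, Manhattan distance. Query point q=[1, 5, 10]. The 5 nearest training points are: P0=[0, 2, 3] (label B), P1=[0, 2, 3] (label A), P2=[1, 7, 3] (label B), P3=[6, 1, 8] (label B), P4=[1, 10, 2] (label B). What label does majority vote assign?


d(q,P0) = 11  (label B)
d(q,P1) = 11  (label A)
d(q,P2) = 9  (label B)
d(q,P3) = 11  (label B)
d(q,P4) = 13  (label B)
Votes: A=1, B=4
Majority → B

B


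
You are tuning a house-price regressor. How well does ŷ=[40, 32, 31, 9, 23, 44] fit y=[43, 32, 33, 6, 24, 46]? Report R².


ȳ = 30.6667
SS_res = Σ(y-ŷ)² = 27
SS_tot = Σ(y-ȳ)² = 1047.33
R² = 1 - SS_res/SS_tot = 1 - 0.0258 = 0.9742

0.9742


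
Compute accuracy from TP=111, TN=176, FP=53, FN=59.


Accuracy = (TP+TN)/(TP+TN+FP+FN)
= (111+176)/(399)
= 287/399 = 71.93%

71.93%


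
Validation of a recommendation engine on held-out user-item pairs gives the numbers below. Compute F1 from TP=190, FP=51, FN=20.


Precision = 190/241 = 0.7884
Recall = 190/210 = 0.9048
F1 = 2·P·R/(P+R) = 2·TP/(2·TP+FP+FN) = 380/(380+51+20) = 380/451 = 0.8426

0.8426


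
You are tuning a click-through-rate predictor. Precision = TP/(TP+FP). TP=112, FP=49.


Precision = TP/(TP+FP)
= 112/(112+49)
= 112/161 = 69.57%

69.57%


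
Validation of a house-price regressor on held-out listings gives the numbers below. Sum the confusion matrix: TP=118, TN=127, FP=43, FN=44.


Total = TP + TN + FP + FN
= 118 + 127 + 43 + 44
= 332
(Predicted positive: 161, predicted negative: 171)

332


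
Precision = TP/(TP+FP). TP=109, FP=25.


Precision = TP/(TP+FP)
= 109/(109+25)
= 109/134 = 81.34%

81.34%


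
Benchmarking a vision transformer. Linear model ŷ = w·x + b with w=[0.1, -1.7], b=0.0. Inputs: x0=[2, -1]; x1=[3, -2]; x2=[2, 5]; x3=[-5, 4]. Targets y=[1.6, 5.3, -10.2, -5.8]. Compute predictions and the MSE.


ŷ0 = (0.1)·(2) + (-1.7)·(-1) + 0.0 = 1.9
ŷ1 = (0.1)·(3) + (-1.7)·(-2) + 0.0 = 3.7
ŷ2 = (0.1)·(2) + (-1.7)·(5) + 0.0 = -8.3
ŷ3 = (0.1)·(-5) + (-1.7)·(4) + 0.0 = -7.3
errors² = [0.09, 2.56, 3.61, 2.25]
MSE = 8.5100/4 = 2.1275

2.1275


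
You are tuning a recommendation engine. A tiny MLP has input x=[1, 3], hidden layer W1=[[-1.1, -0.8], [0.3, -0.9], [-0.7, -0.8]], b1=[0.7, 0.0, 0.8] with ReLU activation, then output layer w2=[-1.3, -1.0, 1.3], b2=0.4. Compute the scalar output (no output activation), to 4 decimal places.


z1[0] = (-1.1)·(1) + (-0.8)·(3) + 0.7 = -2.8
z1[1] = (0.3)·(1) + (-0.9)·(3) + 0.0 = -2.4
z1[2] = (-0.7)·(1) + (-0.8)·(3) + 0.8 = -2.3
h = ReLU(z1) = [0.0, 0.0, 0.0]
output = (-1.3)·(0.0) + (-1.0)·(0.0) + (1.3)·(0.0) + 0.4 = 0.4

0.4


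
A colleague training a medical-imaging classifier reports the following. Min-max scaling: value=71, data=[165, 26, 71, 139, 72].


min=26, max=165
(71-26)/(165-26) = 45/139 = 0.3237

0.3237


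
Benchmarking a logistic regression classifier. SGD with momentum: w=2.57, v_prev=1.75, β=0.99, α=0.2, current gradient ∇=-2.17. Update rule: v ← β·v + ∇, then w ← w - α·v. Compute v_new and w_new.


v_new = 0.99·1.75 - 2.17 = 1.7325 - 2.17 = -0.4375
w_new = 2.57 - 0.2·-0.4375 = 2.57 + 0.0875 = 2.6575

v_new=-0.4375, w_new=2.6575


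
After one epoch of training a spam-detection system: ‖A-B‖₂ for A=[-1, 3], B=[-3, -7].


d = √((-1+ 3)² + (3+ 7)²)
  = √(4 + 100)
  = √104 = 10.198

10.198


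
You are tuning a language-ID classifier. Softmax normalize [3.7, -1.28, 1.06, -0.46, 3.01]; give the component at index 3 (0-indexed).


Exponentials: e^3.7=40.4473, e^-1.28=0.278, e^1.06=2.8864, e^-0.46=0.6313, e^3.01=20.2874
Sum = 64.5304
Softmax = [0.6268, 0.0043, 0.0447, 0.0098, 0.3144]
p[3] = 0.6313/64.5304 = 0.0098

0.0098


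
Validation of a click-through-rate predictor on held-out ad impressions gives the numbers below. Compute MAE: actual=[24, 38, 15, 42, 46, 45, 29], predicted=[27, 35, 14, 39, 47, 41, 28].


Absolute errors: |24-27|=3, |38-35|=3, |15-14|=1, |42-39|=3, |46-47|=1, |45-41|=4, |29-28|=1
Sum = 16
MAE = 16/7 = 16/7

16/7


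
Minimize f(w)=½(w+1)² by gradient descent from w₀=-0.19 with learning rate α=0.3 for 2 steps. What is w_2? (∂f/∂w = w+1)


step 1: grad = -0.19+1 = 0.81; w = -0.19 - 0.3·(0.81) = -0.433
step 2: grad = -0.433+1 = 0.567; w = -0.433 - 0.3·(0.567) = -0.6031

-0.6031


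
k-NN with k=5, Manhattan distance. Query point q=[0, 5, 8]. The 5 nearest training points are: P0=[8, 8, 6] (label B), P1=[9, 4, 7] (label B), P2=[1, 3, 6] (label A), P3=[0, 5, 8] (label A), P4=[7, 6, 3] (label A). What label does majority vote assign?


d(q,P0) = 13  (label B)
d(q,P1) = 11  (label B)
d(q,P2) = 5  (label A)
d(q,P3) = 0  (label A)
d(q,P4) = 13  (label A)
Votes: A=3, B=2
Majority → A

A


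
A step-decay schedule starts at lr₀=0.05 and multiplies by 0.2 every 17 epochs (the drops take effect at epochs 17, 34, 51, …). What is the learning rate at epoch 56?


n_drops = ⌊56/17⌋ = 3
lr = 0.05·0.2^3 = 0.05·0.008 = 0.0004

0.0004


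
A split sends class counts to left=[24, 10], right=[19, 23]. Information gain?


Parent = [43, 33], H_parent = 0.9875
H_left = 0.874 (n=34), H_right = 0.9934 (n=42)
H_children = (34/76)·0.874 + (42/76)·0.9934 = 0.94
IG = 0.9875 - 0.94 = 0.0475

0.0475


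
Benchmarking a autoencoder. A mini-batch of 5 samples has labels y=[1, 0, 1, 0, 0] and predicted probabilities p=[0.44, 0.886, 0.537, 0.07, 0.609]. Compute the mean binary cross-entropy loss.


L[0] = -ln(0.44) = 0.821
L[1] = -ln(1-0.886) = -ln(0.114) = 2.1716
L[2] = -ln(0.537) = 0.6218
L[3] = -ln(1-0.07) = -ln(0.93) = 0.0726
L[4] = -ln(1-0.609) = -ln(0.391) = 0.939
mean = (0.821 + 2.1716 + 0.6218 + 0.0726 + 0.939)/5 = 0.9252

0.9252


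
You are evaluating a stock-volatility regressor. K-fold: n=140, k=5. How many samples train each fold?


Fold size = 140/5 = 28
Training per fold = 140 - 28 = 112

112


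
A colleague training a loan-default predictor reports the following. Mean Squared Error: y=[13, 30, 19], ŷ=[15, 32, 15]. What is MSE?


Squared errors: (13-15)²=4, (30-32)²=4, (19-15)²=16
Sum = 24
MSE = 24/3 = 8

8


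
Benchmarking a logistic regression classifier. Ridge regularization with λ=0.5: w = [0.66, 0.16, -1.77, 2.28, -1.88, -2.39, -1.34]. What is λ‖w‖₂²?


‖w‖₂² = (0.66)² + (0.16)² + (-1.77)² + (2.28)² + (-1.88)² + (-2.39)² + (-1.34)²
     = 0.4356 + 0.0256 + 3.1329 + 5.1984 + 3.5344 + 5.7121 + 1.7956
     = 19.8346
λ·‖w‖₂² = 0.5·19.8346 = 9.9173

9.9173


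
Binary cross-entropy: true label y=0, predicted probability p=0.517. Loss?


BCE = -[y·ln(p) + (1-y)·ln(1-p)]
= -0 - 1·ln(1-0.517)
= -ln(0.483) = 0.7277

0.7277


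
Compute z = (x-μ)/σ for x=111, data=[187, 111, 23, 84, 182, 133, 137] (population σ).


μ = 122.4286, σ = 52.8282
z = (111 - 122.4286)/52.8282 = -0.2163

-0.2163


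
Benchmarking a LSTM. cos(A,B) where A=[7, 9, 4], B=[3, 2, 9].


A·B = 7·3 + 9·2 + 4·9 = 75
‖A‖ = √146 = 12.083, ‖B‖ = √94 = 9.6954
cos = 75/(√146·√94) = 75/√13724 = 0.6402

0.6402


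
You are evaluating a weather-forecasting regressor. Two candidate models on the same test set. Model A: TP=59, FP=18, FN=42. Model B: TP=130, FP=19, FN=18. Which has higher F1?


Model A: P=59/77=0.7662, R=59/101=0.5842, F1=2PR/(P+R)=2TP/(2TP+FP+FN)=118/178=0.6629
Model B: P=130/149=0.8725, R=130/148=0.8784, F1=2PR/(P+R)=2TP/(2TP+FP+FN)=260/297=0.8754
0.6629 < 0.8754 → Model B

Model B


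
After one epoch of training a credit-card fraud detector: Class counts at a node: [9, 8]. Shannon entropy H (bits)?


Probabilities: [9/17, 8/17] ≈ [0.5294, 0.4706]
H = -((9/17)·log₂(9/17) + (8/17)·log₂(8/17))
  = 0.9975 bits

0.9975 bits


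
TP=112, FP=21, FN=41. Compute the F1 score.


Precision = 112/133 = 0.8421
Recall = 112/153 = 0.732
F1 = 2·P·R/(P+R) = 2·TP/(2·TP+FP+FN) = 224/(224+21+41) = 224/286 = 0.7832

0.7832


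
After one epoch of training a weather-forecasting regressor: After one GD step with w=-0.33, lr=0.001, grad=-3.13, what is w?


w_new = w - α·∇
= -0.33 - 0.001·-3.13
= -0.33 + 0.00313
= -0.32687

-0.32687


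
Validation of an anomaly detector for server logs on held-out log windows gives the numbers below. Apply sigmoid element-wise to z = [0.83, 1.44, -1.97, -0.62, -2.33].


σ(0.83) = 1/(1+e^-0.83) = 0.6964
σ(1.44) = 1/(1+e^-1.44) = 0.8085
σ(-1.97) = 1/(1+e^1.97) = 0.1224
σ(-0.62) = 1/(1+e^0.62) = 0.3498
σ(-2.33) = 1/(1+e^2.33) = 0.0887
result = [0.6964, 0.8085, 0.1224, 0.3498, 0.0887]

[0.6964, 0.8085, 0.1224, 0.3498, 0.0887]


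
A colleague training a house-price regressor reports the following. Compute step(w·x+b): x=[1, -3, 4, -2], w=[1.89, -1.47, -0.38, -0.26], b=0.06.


z = (1)·(1.89) + (-3)·(-1.47) + (4)·(-0.38) + (-2)·(-0.26) + 0.06
  = 5.36
step(z) = 1 (z≥0)

1


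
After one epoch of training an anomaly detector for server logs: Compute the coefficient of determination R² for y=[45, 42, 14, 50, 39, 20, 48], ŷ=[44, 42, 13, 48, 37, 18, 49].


ȳ = 36.8571
SS_res = Σ(y-ŷ)² = 15
SS_tot = Σ(y-ȳ)² = 1200.86
R² = 1 - SS_res/SS_tot = 1 - 0.0125 = 0.9875

0.9875


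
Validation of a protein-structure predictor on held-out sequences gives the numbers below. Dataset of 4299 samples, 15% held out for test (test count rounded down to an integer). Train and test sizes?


Test = ⌊4299·15/100⌋ = 644
Train = 4299 - 644 = 3655

Train: 3655, Test: 644


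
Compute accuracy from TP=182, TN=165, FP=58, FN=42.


Accuracy = (TP+TN)/(TP+TN+FP+FN)
= (182+165)/(447)
= 347/447 = 77.63%

77.63%


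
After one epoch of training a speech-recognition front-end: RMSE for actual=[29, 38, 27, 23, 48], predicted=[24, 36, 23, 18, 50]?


MSE = 74/5 = 14.8
RMSE = √(74/5) = 3.8471

3.8471


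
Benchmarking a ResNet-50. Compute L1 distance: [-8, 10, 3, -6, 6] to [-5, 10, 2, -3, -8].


d = |-8+ 5| + |10-10| + |3-2| + |-6+ 3| + |6+ 8|
  = 3 + 0 + 1 + 3 + 14
  = 21

21


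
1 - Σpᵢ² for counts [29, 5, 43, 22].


Probabilities: [29/99, 5/99, 43/99, 22/99] ≈ [0.2929, 0.0505, 0.4343, 0.2222]
Σpᵢ² = (841 + 25 + 1849 + 484)/99² = 3199/9801
Gini = 1 - Σpᵢ² = 1 - 3199/9801 = 0.6736

0.6736


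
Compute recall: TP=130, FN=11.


Recall = TP/(TP+FN)
= 130/(130+11)
= 130/141 = 92.2%

92.2%


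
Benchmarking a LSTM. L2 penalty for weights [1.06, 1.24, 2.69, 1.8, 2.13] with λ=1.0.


‖w‖₂² = (1.06)² + (1.24)² + (2.69)² + (1.8)² + (2.13)²
     = 1.1236 + 1.5376 + 7.2361 + 3.24 + 4.5369
     = 17.6742
λ·‖w‖₂² = 1.0·17.6742 = 17.6742

17.6742


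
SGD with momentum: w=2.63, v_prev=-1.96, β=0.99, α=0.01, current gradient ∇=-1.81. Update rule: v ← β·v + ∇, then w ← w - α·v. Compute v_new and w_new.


v_new = 0.99·-1.96 - 1.81 = -1.9404 - 1.81 = -3.7504
w_new = 2.63 - 0.01·-3.7504 = 2.63 + 0.037504 = 2.667504

v_new=-3.7504, w_new=2.667504


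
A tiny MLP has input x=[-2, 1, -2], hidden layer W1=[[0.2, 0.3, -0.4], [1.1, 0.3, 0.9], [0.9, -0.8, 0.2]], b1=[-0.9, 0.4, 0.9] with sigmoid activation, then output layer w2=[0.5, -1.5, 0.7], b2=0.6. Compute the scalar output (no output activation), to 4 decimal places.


z1[0] = (0.2)·(-2) + (0.3)·(1) + (-0.4)·(-2) - 0.9 = -0.2
z1[1] = (1.1)·(-2) + (0.3)·(1) + (0.9)·(-2) + 0.4 = -3.3
z1[2] = (0.9)·(-2) + (-0.8)·(1) + (0.2)·(-2) + 0.9 = -2.1
h = sigmoid(z1) = [0.4502, 0.0356, 0.1091]
output = (0.5)·(0.4502) + (-1.5)·(0.0356) + (0.7)·(0.1091) + 0.6 = 0.8481

0.8481


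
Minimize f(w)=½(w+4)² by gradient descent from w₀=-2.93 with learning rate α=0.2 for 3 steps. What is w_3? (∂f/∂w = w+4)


step 1: grad = -2.93+4 = 1.07; w = -2.93 - 0.2·(1.07) = -3.144
step 2: grad = -3.144+4 = 0.856; w = -3.144 - 0.2·(0.856) = -3.3152
step 3: grad = -3.3152+4 = 0.6848; w = -3.3152 - 0.2·(0.6848) = -3.45216

-3.45216


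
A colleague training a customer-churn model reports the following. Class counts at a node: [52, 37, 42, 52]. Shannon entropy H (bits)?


Probabilities: [52/183, 37/183, 42/183, 52/183] ≈ [0.2842, 0.2022, 0.2295, 0.2842]
H = -((52/183)·log₂(52/183) + (37/183)·log₂(37/183) + (42/183)·log₂(42/183) + (52/183)·log₂(52/183))
  = 1.9852 bits

1.9852 bits


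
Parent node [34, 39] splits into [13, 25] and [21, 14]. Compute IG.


Parent = [34, 39], H_parent = 0.9966
H_left = 0.9268 (n=38), H_right = 0.971 (n=35)
H_children = (38/73)·0.9268 + (35/73)·0.971 = 0.948
IG = 0.9966 - 0.948 = 0.0486

0.0486


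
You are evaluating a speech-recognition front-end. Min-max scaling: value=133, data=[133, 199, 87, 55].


min=55, max=199
(133-55)/(199-55) = 78/144 = 0.5417

0.5417


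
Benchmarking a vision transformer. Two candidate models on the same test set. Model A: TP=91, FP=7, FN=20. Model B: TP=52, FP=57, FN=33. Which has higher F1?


Model A: P=91/98=0.9286, R=91/111=0.8198, F1=2PR/(P+R)=2TP/(2TP+FP+FN)=182/209=0.8708
Model B: P=52/109=0.4771, R=52/85=0.6118, F1=2PR/(P+R)=2TP/(2TP+FP+FN)=104/194=0.5361
0.8708 > 0.5361 → Model A

Model A


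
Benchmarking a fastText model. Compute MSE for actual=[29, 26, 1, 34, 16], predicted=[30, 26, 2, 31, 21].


Squared errors: (29-30)²=1, (26-26)²=0, (1-2)²=1, (34-31)²=9, (16-21)²=25
Sum = 36
MSE = 36/5 = 36/5

36/5


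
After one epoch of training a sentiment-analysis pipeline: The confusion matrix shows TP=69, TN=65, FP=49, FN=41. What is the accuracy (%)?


Accuracy = (TP+TN)/(TP+TN+FP+FN)
= (69+65)/(224)
= 134/224 = 59.82%

59.82%


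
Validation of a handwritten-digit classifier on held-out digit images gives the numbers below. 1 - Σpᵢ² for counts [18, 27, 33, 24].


Probabilities: [18/102, 27/102, 33/102, 24/102] ≈ [0.1765, 0.2647, 0.3235, 0.2353]
Σpᵢ² = (324 + 729 + 1089 + 576)/102² = 2718/10404
Gini = 1 - Σpᵢ² = 1 - 2718/10404 = 0.7388

0.7388


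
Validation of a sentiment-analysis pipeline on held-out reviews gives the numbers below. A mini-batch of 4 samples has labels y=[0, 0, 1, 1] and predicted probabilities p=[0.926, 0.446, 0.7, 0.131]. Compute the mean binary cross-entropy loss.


L[0] = -ln(1-0.926) = -ln(0.074) = 2.6037
L[1] = -ln(1-0.446) = -ln(0.554) = 0.5906
L[2] = -ln(0.7) = 0.3567
L[3] = -ln(0.131) = 2.0326
mean = (2.6037 + 0.5906 + 0.3567 + 2.0326)/4 = 1.3959

1.3959


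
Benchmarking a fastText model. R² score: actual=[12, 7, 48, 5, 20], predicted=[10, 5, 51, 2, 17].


ȳ = 18.4
SS_res = Σ(y-ŷ)² = 35
SS_tot = Σ(y-ȳ)² = 1229.2
R² = 1 - SS_res/SS_tot = 1 - 0.0285 = 0.9715

0.9715


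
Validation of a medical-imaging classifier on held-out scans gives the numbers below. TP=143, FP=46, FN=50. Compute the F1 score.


Precision = 143/189 = 0.7566
Recall = 143/193 = 0.7409
F1 = 2·P·R/(P+R) = 2·TP/(2·TP+FP+FN) = 286/(286+46+50) = 286/382 = 0.7487

0.7487


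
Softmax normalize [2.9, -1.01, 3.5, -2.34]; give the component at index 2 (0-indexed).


Exponentials: e^2.9=18.1741, e^-1.01=0.3642, e^3.5=33.1155, e^-2.34=0.0963
Sum = 51.7501
Softmax = [0.3512, 0.007, 0.6399, 0.0019]
p[2] = 33.1155/51.7501 = 0.6399

0.6399


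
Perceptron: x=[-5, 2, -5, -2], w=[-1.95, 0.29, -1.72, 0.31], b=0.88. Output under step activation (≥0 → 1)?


z = (-5)·(-1.95) + (2)·(0.29) + (-5)·(-1.72) + (-2)·(0.31) + 0.88
  = 19.19
step(z) = 1 (z≥0)

1


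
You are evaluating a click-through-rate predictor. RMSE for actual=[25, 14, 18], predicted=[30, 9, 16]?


MSE = 54/3 = 18
RMSE = √(54/3) = 4.2426

4.2426


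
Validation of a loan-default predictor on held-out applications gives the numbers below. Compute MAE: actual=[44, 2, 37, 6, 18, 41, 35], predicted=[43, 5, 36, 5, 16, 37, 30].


Absolute errors: |44-43|=1, |2-5|=3, |37-36|=1, |6-5|=1, |18-16|=2, |41-37|=4, |35-30|=5
Sum = 17
MAE = 17/7 = 17/7

17/7


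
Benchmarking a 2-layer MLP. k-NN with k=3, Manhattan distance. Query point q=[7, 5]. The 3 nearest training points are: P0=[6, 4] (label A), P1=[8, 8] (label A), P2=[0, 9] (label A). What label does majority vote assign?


d(q,P0) = 2  (label A)
d(q,P1) = 4  (label A)
d(q,P2) = 11  (label A)
Votes: A=3, B=0
Majority → A

A


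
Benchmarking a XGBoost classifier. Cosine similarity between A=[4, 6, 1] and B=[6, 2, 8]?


A·B = 4·6 + 6·2 + 1·8 = 44
‖A‖ = √53 = 7.2801, ‖B‖ = √104 = 10.198
cos = 44/(√53·√104) = 44/√5512 = 0.5926

0.5926


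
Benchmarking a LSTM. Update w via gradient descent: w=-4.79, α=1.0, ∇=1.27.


w_new = w - α·∇
= -4.79 - 1.0·1.27
= -4.79 - 1.27
= -6.06

-6.06


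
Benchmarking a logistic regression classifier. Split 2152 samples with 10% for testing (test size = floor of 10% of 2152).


Test = ⌊2152·10/100⌋ = 215
Train = 2152 - 215 = 1937

Train: 1937, Test: 215


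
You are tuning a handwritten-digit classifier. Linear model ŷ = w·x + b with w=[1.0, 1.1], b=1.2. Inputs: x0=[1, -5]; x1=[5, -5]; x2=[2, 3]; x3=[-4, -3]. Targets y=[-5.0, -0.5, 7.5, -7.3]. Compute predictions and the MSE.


ŷ0 = (1.0)·(1) + (1.1)·(-5) + 1.2 = -3.3
ŷ1 = (1.0)·(5) + (1.1)·(-5) + 1.2 = 0.7
ŷ2 = (1.0)·(2) + (1.1)·(3) + 1.2 = 6.5
ŷ3 = (1.0)·(-4) + (1.1)·(-3) + 1.2 = -6.1
errors² = [2.89, 1.44, 1.0, 1.44]
MSE = 6.7700/4 = 1.6925

1.6925


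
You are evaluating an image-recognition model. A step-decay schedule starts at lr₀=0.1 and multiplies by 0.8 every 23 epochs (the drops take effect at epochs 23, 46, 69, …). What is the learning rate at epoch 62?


n_drops = ⌊62/23⌋ = 2
lr = 0.1·0.8^2 = 0.1·0.64 = 0.064

0.064


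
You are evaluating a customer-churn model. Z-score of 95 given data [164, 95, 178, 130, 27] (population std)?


μ = 118.8, σ = 54.1605
z = (95 - 118.8)/54.1605 = -0.4394

-0.4394


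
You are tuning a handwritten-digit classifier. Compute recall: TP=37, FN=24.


Recall = TP/(TP+FN)
= 37/(37+24)
= 37/61 = 60.66%

60.66%


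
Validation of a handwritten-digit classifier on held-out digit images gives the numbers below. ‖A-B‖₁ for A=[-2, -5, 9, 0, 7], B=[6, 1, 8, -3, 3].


d = |-2-6| + |-5-1| + |9-8| + |0+ 3| + |7-3|
  = 8 + 6 + 1 + 3 + 4
  = 22

22


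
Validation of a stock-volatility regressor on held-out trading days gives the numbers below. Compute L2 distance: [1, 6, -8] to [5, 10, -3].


d = √((1-5)² + (6-10)² + (-8+ 3)²)
  = √(16 + 16 + 25)
  = √57 = 7.5498

7.5498


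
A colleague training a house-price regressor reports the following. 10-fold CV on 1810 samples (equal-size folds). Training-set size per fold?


Fold size = 1810/10 = 181
Training per fold = 1810 - 181 = 1629

1629


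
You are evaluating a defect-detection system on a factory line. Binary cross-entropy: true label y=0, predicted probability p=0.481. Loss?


BCE = -[y·ln(p) + (1-y)·ln(1-p)]
= -0 - 1·ln(1-0.481)
= -ln(0.519) = 0.6559

0.6559


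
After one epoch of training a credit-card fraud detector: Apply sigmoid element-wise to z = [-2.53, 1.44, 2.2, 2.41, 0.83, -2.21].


σ(-2.53) = 1/(1+e^2.53) = 0.0738
σ(1.44) = 1/(1+e^-1.44) = 0.8085
σ(2.2) = 1/(1+e^-2.2) = 0.9002
σ(2.41) = 1/(1+e^-2.41) = 0.9176
σ(0.83) = 1/(1+e^-0.83) = 0.6964
σ(-2.21) = 1/(1+e^2.21) = 0.0989
result = [0.0738, 0.8085, 0.9002, 0.9176, 0.6964, 0.0989]

[0.0738, 0.8085, 0.9002, 0.9176, 0.6964, 0.0989]
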